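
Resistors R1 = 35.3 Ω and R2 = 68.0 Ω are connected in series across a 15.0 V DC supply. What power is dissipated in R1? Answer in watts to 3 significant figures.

0.744 W

Every series element carries the same I. Get I from the total resistance, then P = I² × R1.
R_total = 35.3 + 68.0 = 103.3 Ω
I = V / R_total = 15.0 / 103.3 = 0.1452 A
P_R1 = I² × R1 = (0.1452)² × 35.3 = 0.7443 W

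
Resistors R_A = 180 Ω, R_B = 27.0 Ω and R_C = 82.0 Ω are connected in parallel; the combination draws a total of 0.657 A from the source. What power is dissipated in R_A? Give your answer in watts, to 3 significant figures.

Only the total current is stated, so first find the parallel equivalent to get the voltage across the combination.
1/R_eq = 1/180 + 1/27.0 + 1/82.0 ⇒ R_eq = 18.25 Ω
V = I_total × R_eq = 0.6570 × 18.25 = 11.99 V
P_R_A = V² / R_A = (11.99)² / 180 = 0.7989 W

0.799 W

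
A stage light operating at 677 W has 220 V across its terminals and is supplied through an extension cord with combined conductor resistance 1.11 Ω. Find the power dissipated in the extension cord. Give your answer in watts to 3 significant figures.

10.5 W

The extension cord is a series resistance carrying the load current; its dissipation is I²R_line.
I = P / V = 677 / 220 = 3.077 A through the extension cord.
P_line = I² R_line = (3.077)² × 1.11 = 10.51 W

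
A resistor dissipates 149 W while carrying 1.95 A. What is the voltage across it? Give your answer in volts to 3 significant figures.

76.4 V

From P = V I = I²R = V²/R, with the two given quantities we get V = P / I.
V = 149 / 1.950 = 76.41 V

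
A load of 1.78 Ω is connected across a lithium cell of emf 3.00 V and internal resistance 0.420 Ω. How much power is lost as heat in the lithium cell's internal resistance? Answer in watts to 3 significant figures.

0.781 W

The source's internal resistance is just another series element carrying I; its dissipation is I²r.
I = ε / (r + R) = 3.00 / (0.420 + 1.78) = 1.364 A
P_int = I² r = (1.364)² × 0.420 = 0.7810 W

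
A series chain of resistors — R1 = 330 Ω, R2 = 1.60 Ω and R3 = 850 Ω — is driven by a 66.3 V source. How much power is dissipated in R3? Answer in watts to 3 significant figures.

Since the resistors are in series they all carry the loop current I = V/R_total; the power in any one is I²R.
R_total = 330 + 1.60 + 850 = 1182 Ω
I = V / R_total = 66.3 / 1182 = 0.05611 A
P_R3 = I² × R3 = (0.05611)² × 850 = 2.676 W

2.68 W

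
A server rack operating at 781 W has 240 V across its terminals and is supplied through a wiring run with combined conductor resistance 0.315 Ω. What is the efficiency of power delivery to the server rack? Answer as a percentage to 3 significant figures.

I = P / V = 781 / 240 = 3.254 A through the wiring run.
P_line = I² R_line = (3.254)² × 0.315 = 3.336 W
P_source = P_load + P_line = 781.0 + 3.336 = 784.3 W
η = P_load / P_source = 781.0 / 784.3 = 0.9957

99.6 %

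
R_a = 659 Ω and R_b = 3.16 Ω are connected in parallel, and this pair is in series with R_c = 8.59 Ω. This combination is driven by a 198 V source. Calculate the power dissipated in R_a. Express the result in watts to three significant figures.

4.27 W

Reduce the parallel combination to a single R_p; the circuit then becomes R_p in series with the remaining resistor.
R_p = (659×3.16)/(659+3.16) = 3.145 Ω
R_total = R_p + 8.59 = 3.145 + 8.59 = 11.73 Ω
I = V / R_total = 198 / 11.73 = 16.87 A
Voltage across the parallel pair: V_p = I × R_p = 16.87 × 3.145 = 53.06 V
R_a has V_p across it, so P = V_p²/R_a.
P_R_a = (53.06)² / 659 = 4.273 W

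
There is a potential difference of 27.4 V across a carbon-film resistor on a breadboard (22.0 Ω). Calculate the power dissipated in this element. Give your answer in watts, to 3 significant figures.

34.1 W

With V across and R both known, P = V²/R gives the dissipation directly.
P = (27.4 V)² / 22.0 Ω = 34.13 W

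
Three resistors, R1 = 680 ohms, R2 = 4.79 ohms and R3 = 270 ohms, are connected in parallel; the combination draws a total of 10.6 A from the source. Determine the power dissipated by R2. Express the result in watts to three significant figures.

Parallel branches share V, not I — compute V via R_eq, then use V²/R for the target branch.
1/R_eq = 1/680 + 1/4.79 + 1/270 ⇒ R_eq = 4.674 Ω
V = I_total × R_eq = 10.60 × 4.674 = 49.55 V
P_R2 = V² / R2 = (49.55)² / 4.79 = 512.5 W

512 W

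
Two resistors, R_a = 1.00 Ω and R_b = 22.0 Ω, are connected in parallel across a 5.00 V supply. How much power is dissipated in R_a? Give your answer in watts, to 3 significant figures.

25.0 W

Every branch has 5.00 V across it, so for R_a the power is simply V²/R.
P_R_a = V² / R_a = (5.00)² / 1.00 Ω = 25.00 W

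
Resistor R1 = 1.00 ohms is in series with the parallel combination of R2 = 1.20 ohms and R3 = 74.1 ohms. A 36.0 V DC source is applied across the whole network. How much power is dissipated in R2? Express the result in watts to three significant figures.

First combine the parallel branches into one equivalent R_p, then R1 + R_p is a series pair.
R_p = (1.20×74.1)/(1.20+74.1) = 1.181 Ω
R_total = 1.00 + 1.181 = 2.181 Ω
I = V / R_total = 36.0 / 2.181 = 16.51 A
Voltage across the parallel pair: V_p = I × R_p = 16.51 × 1.181 = 19.49 V
R2 sees V_p directly, so P = V_p² / R2.
P_R2 = (19.49)² / 1.20 = 316.6 W

317 W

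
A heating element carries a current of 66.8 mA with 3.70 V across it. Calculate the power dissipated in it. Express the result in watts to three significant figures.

0.247 W

Since both terminal voltage and current are stated, P = V I gives the power in one step.
P = 3.70 V × 0.06680 A = 0.2472 W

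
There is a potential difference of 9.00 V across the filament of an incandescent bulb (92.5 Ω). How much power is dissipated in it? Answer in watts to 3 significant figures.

With V across and R both known, P = V²/R gives the dissipation directly.
P = (9.00 V)² / 92.5 Ω = 0.8757 W

0.876 W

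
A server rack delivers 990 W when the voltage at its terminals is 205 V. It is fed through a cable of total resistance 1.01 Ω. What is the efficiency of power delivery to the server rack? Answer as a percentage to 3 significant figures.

I = P / V = 990 / 205 = 4.829 A through the cable.
P_line = I² R_line = (4.829)² × 1.01 = 23.56 W
P_source = P_load + P_line = 990.0 + 23.56 = 1014 W
η = P_load / P_source = 990.0 / 1014 = 0.9768

97.7 %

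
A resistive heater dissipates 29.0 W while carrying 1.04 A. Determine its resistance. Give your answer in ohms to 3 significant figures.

26.8 Ω

Inverting the appropriate power form: R = P / I².
R = 29.0 / (1.040)² = 26.81 Ω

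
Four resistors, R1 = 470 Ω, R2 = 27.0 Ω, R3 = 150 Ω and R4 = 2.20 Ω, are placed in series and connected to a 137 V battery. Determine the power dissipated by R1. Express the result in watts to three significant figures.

Every series element carries the same I. Get I from the total resistance, then P = I² × R1.
R_total = 470 + 27.0 + 150 + 2.20 = 649.2 Ω
I = V / R_total = 137 / 649.2 = 0.2110 A
P_R1 = I² × R1 = (0.2110)² × 470 = 20.93 W

20.9 W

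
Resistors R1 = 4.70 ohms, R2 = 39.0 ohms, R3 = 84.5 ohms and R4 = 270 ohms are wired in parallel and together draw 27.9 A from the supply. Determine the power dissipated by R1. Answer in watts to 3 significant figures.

Parallel branches share V, not I — compute V via R_eq, then use V²/R for the target branch.
1/R_eq = 1/4.70 + 1/39.0 + 1/84.5 + 1/270 ⇒ R_eq = 3.938 Ω
V = I_total × R_eq = 27.90 × 3.938 = 109.9 V
P_R1 = V² / R1 = (109.9)² / 4.70 = 2568 W

2570 W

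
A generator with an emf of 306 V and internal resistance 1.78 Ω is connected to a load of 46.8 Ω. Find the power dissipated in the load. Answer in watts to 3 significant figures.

The internal resistance and the load are in series, so the same I flows through both; get I from ε/(r+R), then I²R for the load.
I = ε / (r + R) = 306 / (1.78 + 46.8) = 6.299 A
P_load = I² R = (6.299)² × 46.8 = 1857 W

1860 W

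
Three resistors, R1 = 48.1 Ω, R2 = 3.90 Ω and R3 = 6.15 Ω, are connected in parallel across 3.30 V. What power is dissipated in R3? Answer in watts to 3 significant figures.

1.77 W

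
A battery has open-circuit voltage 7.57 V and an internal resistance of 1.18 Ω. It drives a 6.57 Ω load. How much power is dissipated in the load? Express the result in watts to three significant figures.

6.27 W

Find the circuit current first, then P = I²R for the load (series elements share I).
I = ε / (r + R) = 7.57 / (1.18 + 6.57) = 0.9768 A
P_load = I² R = (0.9768)² × 6.57 = 6.268 W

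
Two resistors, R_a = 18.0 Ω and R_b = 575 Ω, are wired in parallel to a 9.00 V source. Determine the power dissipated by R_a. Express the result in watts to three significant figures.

4.50 W

Each parallel branch sees the full supply voltage, so P = V²/R applies directly to the target branch.
P_R_a = V² / R_a = (9.00)² / 18.0 Ω = 4.500 W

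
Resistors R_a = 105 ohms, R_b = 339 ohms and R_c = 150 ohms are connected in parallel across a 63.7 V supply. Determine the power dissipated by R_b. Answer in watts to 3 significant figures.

12.0 W

The supply voltage appears across each parallel branch — just use P = V²/R_b.
P_R_b = V² / R_b = (63.7)² / 339 Ω = 11.97 W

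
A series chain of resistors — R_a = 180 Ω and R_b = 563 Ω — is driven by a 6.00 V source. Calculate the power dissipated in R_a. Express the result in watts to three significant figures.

0.0117 W

Since the resistors are in series they all carry the loop current I = V/R_total; the power in any one is I²R.
R_total = 180 + 563 = 743.0 Ω
I = V / R_total = 6.00 / 743.0 = 0.008075 A
P_R_a = I² × R_a = (0.008075)² × 180 = 0.01174 W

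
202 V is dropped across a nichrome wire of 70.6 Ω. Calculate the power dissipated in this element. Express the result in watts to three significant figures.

578 W

We know the drop across the element and its resistance — P = V²/R, one step.
P = (202 V)² / 70.6 Ω = 578.0 W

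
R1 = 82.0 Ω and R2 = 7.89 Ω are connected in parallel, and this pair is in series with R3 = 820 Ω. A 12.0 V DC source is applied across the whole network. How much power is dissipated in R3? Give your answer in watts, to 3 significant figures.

Reduce the parallel combination to a single R_p; the circuit then becomes R_p in series with the remaining resistor.
R_p = (82.0×7.89)/(82.0+7.89) = 7.197 Ω
R_total = R_p + 820 = 7.197 + 820 = 827.2 Ω
I = V / R_total = 12.0 / 827.2 = 0.01451 A
All the supply current flows through R3; use P = I²R3.
P_R3 = (0.01451)² × 820 = 0.1726 W

0.173 W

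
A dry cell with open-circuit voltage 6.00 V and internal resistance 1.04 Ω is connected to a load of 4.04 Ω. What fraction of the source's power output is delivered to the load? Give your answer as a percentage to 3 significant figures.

Efficiency is P_load / P_total. With a series r and R sharing the same I, P = I²R for each, so η = R/(R+r).
η = R / (R + r) = 4.04 / (4.04 + 1.04) = 0.7953

79.5 %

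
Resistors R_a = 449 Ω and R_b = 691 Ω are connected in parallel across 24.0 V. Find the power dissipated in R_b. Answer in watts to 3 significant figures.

Parallel branches share the same voltage; P = V²/R gives the branch power in one step.
P_R_b = V² / R_b = (24.0)² / 691 Ω = 0.8336 W

0.834 W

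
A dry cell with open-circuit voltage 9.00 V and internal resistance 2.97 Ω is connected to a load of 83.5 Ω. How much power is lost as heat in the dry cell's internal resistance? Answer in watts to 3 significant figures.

Internal loss is I²r, with I set by the total series resistance r+R.
I = ε / (r + R) = 9.00 / (2.97 + 83.5) = 0.1041 A
P_int = I² r = (0.1041)² × 2.97 = 0.03217 W

0.0322 W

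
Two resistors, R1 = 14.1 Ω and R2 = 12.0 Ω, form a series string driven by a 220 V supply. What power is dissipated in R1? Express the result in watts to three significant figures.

Every series element carries the same I. Get I from the total resistance, then P = I² × R1.
R_total = 14.1 + 12.0 = 26.10 Ω
I = V / R_total = 220 / 26.10 = 8.429 A
P_R1 = I² × R1 = (8.429)² × 14.1 = 1002 W

1000 W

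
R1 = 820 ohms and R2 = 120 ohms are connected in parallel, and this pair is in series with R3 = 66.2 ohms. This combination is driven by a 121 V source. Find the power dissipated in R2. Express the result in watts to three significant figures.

First find R_p for the parallel pair, then treat R_p + R3 as a series loop.
R_p = (820×120)/(820+120) = 104.7 Ω
R_total = R_p + 66.2 = 104.7 + 66.2 = 170.9 Ω
I = V / R_total = 121 / 170.9 = 0.7081 A
Voltage across the parallel pair: V_p = I × R_p = 0.7081 × 104.7 = 74.12 V
Use P = V²/R for R2 with V = V_p.
P_R2 = (74.12)² / 120 = 45.79 W

45.8 W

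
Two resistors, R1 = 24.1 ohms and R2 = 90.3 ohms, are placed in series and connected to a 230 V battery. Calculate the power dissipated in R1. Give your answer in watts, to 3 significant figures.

97.4 W

Every series element carries the same I. Get I from the total resistance, then P = I² × R1.
R_total = 24.1 + 90.3 = 114.4 Ω
I = V / R_total = 230 / 114.4 = 2.010 A
P_R1 = I² × R1 = (2.010)² × 24.1 = 97.41 W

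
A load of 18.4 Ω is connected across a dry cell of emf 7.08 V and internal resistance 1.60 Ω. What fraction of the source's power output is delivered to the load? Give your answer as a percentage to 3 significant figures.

Efficiency is P_load / P_total. With a series r and R sharing the same I, P = I²R for each, so η = R/(R+r).
η = R / (R + r) = 18.4 / (18.4 + 1.60) = 0.9200

92.0 %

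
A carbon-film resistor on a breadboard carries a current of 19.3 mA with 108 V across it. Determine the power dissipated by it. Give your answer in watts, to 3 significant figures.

Since both terminal voltage and current are stated, P = V I gives the power in one step.
P = 108 V × 0.01930 A = 2.084 W

2.08 W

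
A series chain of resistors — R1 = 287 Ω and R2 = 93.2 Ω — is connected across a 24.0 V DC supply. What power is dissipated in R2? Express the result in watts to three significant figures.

0.371 W

In a series string the same current flows through every resistor — find that current, then P = I²R for the one we want.
R_total = 287 + 93.2 = 380.2 Ω
I = V / R_total = 24.0 / 380.2 = 0.06312 A
P_R2 = I² × R2 = (0.06312)² × 93.2 = 0.3714 W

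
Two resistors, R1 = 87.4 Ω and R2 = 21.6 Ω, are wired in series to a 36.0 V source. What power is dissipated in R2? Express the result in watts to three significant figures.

Since the resistors are in series they all carry the loop current I = V/R_total; the power in any one is I²R.
R_total = 87.4 + 21.6 = 109.0 Ω
I = V / R_total = 36.0 / 109.0 = 0.3303 A
P_R2 = I² × R2 = (0.3303)² × 21.6 = 2.356 W

2.36 W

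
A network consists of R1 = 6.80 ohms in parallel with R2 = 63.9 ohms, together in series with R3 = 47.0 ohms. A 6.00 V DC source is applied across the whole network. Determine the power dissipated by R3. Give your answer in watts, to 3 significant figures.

Collapse the R1‖R2 pair into one equivalent R_p; then R_p and R3 form a series string.
R_p = (6.80×63.9)/(6.80+63.9) = 6.146 Ω
R_total = R_p + 47.0 = 6.146 + 47.0 = 53.15 Ω
I = V / R_total = 6.00 / 53.15 = 0.1129 A
R3 carries the full series current, so P = I²R.
P_R3 = (0.1129)² × 47.0 = 0.5990 W

0.599 W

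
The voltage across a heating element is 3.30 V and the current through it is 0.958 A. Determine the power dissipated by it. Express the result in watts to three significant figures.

3.16 W

With V and I both given, power follows immediately from P = V I.
P = 3.30 V × 0.9580 A = 3.161 W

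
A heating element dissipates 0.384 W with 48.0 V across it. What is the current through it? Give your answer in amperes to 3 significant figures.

0.00800 A

From P = V I = I²R = V²/R, with the two given quantities we get I = P / V.
I = 0.384 / 48.0 = 0.008000 A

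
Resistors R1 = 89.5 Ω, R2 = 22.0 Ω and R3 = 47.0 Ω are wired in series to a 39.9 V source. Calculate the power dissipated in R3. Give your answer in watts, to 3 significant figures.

Series elements share the same current, so find I first, then use P = I²R.
R_total = 89.5 + 22.0 + 47.0 = 158.5 Ω
I = V / R_total = 39.9 / 158.5 = 0.2517 A
P_R3 = I² × R3 = (0.2517)² × 47.0 = 2.978 W

2.98 W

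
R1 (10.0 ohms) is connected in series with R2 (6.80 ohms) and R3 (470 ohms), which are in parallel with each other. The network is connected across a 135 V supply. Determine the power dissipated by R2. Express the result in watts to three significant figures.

432 W

First combine the parallel branches into one equivalent R_p, then R1 + R_p is a series pair.
R_p = (6.80×470)/(6.80+470) = 6.703 Ω
R_total = 10.0 + 6.703 = 16.70 Ω
I = V / R_total = 135 / 16.70 = 8.082 A
Voltage across the parallel pair: V_p = I × R_p = 8.082 × 6.703 = 54.18 V
R2 sees V_p directly, so P = V_p² / R2.
P_R2 = (54.18)² / 6.80 = 431.6 W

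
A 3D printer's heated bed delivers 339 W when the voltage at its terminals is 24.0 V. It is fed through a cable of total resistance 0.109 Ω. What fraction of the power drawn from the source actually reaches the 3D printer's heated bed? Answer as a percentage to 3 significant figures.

I = P / V = 339 / 24.0 = 14.12 A through the cable.
P_line = I² R_line = (14.12)² × 0.109 = 21.75 W
P_source = P_load + P_line = 339.0 + 21.75 = 360.7 W
η = P_load / P_source = 339.0 / 360.7 = 0.9397

94.0 %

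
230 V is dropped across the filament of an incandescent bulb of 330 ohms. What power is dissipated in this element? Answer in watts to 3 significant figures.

V and R are stated; P = V²/R avoids computing the current.
P = (230 V)² / 330 Ω = 160.3 W

160 W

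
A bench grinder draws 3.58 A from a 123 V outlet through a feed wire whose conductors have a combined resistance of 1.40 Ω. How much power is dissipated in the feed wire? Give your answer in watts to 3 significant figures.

Only the current and the line resistance are needed for the I²R loss.
The feed wire carries the full 3.58 A.
P_line = I² R_line = (3.580)² × 1.40 = 17.94 W

17.9 W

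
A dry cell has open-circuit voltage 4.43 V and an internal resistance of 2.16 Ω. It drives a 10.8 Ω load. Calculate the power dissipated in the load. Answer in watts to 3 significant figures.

Load and internal resistance form a series loop — compute the loop current, then the load power via I²R.
I = ε / (r + R) = 4.43 / (2.16 + 10.8) = 0.3418 A
P_load = I² R = (0.3418)² × 10.8 = 1.262 W

1.26 W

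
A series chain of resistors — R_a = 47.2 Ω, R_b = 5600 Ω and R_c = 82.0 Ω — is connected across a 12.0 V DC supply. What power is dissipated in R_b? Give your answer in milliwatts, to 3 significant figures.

24.6 mW

Every series element carries the same I. Get I from the total resistance, then P = I² × R_b.
R_total = 47.2 + 5600 + 82.0 = 5729 Ω
I = V / R_total = 12.0 / 5729 = 0.002095 A
P_R_b = I² × R_b = (0.002095)² × 5600 = 0.02457 W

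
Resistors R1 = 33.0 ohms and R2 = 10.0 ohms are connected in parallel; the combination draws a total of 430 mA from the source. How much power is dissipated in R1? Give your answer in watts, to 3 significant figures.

0.330 W

We need the common branch voltage; get it from I_total × R_eq, then P = V²/R for the branch.
1/R_eq = 1/33.0 + 1/10.0 ⇒ R_eq = 7.674 Ω
V = I_total × R_eq = 0.4300 × 7.674 = 3.300 V
P_R1 = V² / R1 = (3.300)² / 33.0 = 0.3300 W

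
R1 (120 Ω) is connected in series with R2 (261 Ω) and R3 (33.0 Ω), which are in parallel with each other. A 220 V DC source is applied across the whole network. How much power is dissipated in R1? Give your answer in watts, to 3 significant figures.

261 W

Collapse R2‖R3 to a single equivalent, reducing the network to two series elements.
R_p = (261×33.0)/(261+33.0) = 29.30 Ω
R_total = 120 + 29.30 = 149.3 Ω
I = V / R_total = 220 / 149.3 = 1.474 A
R1 carries the full series current, so P = I²R.
P_R1 = (1.474)² × 120 = 260.6 W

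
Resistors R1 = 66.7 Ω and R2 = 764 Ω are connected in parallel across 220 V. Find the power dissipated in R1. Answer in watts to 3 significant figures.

726 W

The supply voltage appears across each parallel branch — just use P = V²/R1.
P_R1 = V² / R1 = (220)² / 66.7 Ω = 725.6 W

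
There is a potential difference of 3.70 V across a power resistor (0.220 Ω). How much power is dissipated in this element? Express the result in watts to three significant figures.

V and R are stated; P = V²/R avoids computing the current.
P = (3.70 V)² / 0.220 Ω = 62.23 W

62.2 W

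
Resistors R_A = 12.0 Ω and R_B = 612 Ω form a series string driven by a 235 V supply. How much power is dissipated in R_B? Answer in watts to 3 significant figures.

86.8 W

The current is common to all series resistors; compute it, then apply P = I²R for the target.
R_total = 12.0 + 612 = 624.0 Ω
I = V / R_total = 235 / 624.0 = 0.3766 A
P_R_B = I² × R_B = (0.3766)² × 612 = 86.80 W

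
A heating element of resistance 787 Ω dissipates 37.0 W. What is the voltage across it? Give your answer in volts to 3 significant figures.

Inverting the appropriate power form: V = √(P R).
V = √(37.0 × 787) = 170.6 V

171 V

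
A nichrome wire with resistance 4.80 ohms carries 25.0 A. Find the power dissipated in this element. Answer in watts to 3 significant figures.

3000 W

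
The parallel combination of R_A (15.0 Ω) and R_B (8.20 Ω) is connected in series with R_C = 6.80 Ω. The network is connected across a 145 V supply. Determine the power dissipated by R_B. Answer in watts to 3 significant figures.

Reduce the parallel combination to a single R_p; the circuit then becomes R_p in series with the remaining resistor.
R_p = (15.0×8.20)/(15.0+8.20) = 5.302 Ω
R_total = R_p + 6.80 = 5.302 + 6.80 = 12.10 Ω
I = V / R_total = 145 / 12.10 = 11.98 A
Voltage across the parallel pair: V_p = I × R_p = 11.98 × 5.302 = 63.52 V
Use P = V²/R for R_B with V = V_p.
P_R_B = (63.52)² / 8.20 = 492.1 W

492 W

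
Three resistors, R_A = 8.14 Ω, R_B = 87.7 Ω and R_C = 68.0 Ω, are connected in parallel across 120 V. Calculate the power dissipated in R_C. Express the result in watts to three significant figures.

212 W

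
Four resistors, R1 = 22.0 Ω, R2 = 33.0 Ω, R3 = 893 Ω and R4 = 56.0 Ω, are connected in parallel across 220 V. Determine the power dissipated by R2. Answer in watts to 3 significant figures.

1470 W

Parallel branches share the same voltage; P = V²/R gives the branch power in one step.
P_R2 = V² / R2 = (220)² / 33.0 Ω = 1467 W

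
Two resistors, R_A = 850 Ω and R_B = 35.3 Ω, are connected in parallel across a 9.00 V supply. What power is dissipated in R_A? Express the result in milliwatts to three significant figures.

Parallel branches share the same voltage; P = V²/R gives the branch power in one step.
P_R_A = V² / R_A = (9.00)² / 850 Ω = 0.09529 W

95.3 mW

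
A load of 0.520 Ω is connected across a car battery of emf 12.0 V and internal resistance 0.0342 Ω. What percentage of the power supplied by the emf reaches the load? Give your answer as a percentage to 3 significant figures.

93.8 %

η = P_load/(P_load+P_int) = I²R/(I²R+I²r) = R/(R+r) — the I² cancels for series elements.
η = R / (R + r) = 0.520 / (0.520 + 0.0342) = 0.9383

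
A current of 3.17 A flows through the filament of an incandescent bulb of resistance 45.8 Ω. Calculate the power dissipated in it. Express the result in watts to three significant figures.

460 W

Current and resistance are given, so P = I²R is the direct form.
P = (3.170 A)² × 45.8 Ω = 460.2 W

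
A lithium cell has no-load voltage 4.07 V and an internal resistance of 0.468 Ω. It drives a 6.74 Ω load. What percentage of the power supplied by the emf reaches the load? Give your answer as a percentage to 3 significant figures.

Efficiency is P_load / P_total. With a series r and R sharing the same I, P = I²R for each, so η = R/(R+r).
η = R / (R + r) = 6.74 / (6.74 + 0.468) = 0.9351

93.5 %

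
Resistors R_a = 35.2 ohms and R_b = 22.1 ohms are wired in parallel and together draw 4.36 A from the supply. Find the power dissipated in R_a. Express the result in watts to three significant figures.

Parallel branches share V, not I — compute V via R_eq, then use V²/R for the target branch.
1/R_eq = 1/35.2 + 1/22.1 ⇒ R_eq = 13.58 Ω
V = I_total × R_eq = 4.360 × 13.58 = 59.19 V
P_R_a = V² / R_a = (59.19)² / 35.2 = 99.54 W

99.5 W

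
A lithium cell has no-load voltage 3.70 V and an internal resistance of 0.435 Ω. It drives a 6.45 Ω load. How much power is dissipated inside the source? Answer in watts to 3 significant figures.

0.126 W

r is in series with the load, so it carries the full circuit current — the loss in it is I²r.
I = ε / (r + R) = 3.70 / (0.435 + 6.45) = 0.5374 A
P_int = I² r = (0.5374)² × 0.435 = 0.1256 W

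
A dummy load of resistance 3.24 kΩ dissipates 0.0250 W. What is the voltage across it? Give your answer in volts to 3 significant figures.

9.00 V

From P = V I = I²R = V²/R, with the two given quantities we get V = √(P R).
V = √(0.0250 × 3240) = 9.000 V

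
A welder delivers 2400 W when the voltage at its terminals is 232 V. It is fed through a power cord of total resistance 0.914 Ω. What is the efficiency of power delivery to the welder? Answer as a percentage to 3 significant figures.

I = P / V = 2400 / 232 = 10.34 A through the power cord.
P_line = I² R_line = (10.34)² × 0.914 = 97.81 W
P_source = P_load + P_line = 2400 + 97.81 = 2498 W
η = P_load / P_source = 2400 / 2498 = 0.9608

96.1 %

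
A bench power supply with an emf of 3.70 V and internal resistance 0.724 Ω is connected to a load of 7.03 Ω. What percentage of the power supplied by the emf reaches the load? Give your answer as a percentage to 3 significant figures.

The source delivers εI, of which I²R reaches the load and I²r is lost; since I is common, η = R/(R+r).
η = R / (R + r) = 7.03 / (7.03 + 0.724) = 0.9066

90.7 %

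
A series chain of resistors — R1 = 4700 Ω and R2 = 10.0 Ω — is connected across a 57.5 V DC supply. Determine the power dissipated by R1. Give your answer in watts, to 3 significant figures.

0.700 W

In a series string the same current flows through every resistor — find that current, then P = I²R for the one we want.
R_total = 4700 + 10.0 = 4710 Ω
I = V / R_total = 57.5 / 4710 = 0.01221 A
P_R1 = I² × R1 = (0.01221)² × 4700 = 0.7005 W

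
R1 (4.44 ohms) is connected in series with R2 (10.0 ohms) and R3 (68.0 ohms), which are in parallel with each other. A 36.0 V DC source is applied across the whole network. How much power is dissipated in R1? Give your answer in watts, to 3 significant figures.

33.2 W

First combine the parallel branches into one equivalent R_p, then R1 + R_p is a series pair.
R_p = (10.0×68.0)/(10.0+68.0) = 8.718 Ω
R_total = 4.44 + 8.718 = 13.16 Ω
I = V / R_total = 36.0 / 13.16 = 2.736 A
The full supply current passes through R1: P = I²R.
P_R1 = (2.736)² × 4.44 = 33.24 W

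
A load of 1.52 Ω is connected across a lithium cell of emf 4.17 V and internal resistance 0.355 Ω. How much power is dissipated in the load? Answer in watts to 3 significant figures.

7.52 W

Load and internal resistance form a series loop — compute the loop current, then the load power via I²R.
I = ε / (r + R) = 4.17 / (0.355 + 1.52) = 2.224 A
P_load = I² R = (2.224)² × 1.52 = 7.518 W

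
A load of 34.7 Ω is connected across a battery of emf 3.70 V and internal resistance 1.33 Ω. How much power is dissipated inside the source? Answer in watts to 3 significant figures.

The internal resistance carries the same current as the load; P_int = I²r.
I = ε / (r + R) = 3.70 / (1.33 + 34.7) = 0.1027 A
P_int = I² r = (0.1027)² × 1.33 = 0.01403 W

0.0140 W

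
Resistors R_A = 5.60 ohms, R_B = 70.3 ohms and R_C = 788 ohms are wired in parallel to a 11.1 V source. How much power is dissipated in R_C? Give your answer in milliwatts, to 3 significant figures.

R_C sits directly across the source, so P = V²/R with V = 11.1 V.
P_R_C = V² / R_C = (11.1)² / 788 Ω = 0.1564 W

156 mW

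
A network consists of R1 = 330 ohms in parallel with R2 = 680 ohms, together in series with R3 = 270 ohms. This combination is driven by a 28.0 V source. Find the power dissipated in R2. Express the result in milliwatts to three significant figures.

235 mW

Collapse the R1‖R2 pair into one equivalent R_p; then R_p and R3 form a series string.
R_p = (330×680)/(330+680) = 222.2 Ω
R_total = R_p + 270 = 222.2 + 270 = 492.2 Ω
I = V / R_total = 28.0 / 492.2 = 0.05689 A
Voltage across the parallel pair: V_p = I × R_p = 0.05689 × 222.2 = 12.64 V
R2 has V_p across it, so P = V_p²/R2.
P_R2 = (12.64)² / 680 = 0.2349 W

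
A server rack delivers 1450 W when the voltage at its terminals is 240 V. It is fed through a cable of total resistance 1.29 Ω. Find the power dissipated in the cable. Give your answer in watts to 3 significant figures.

The cable is a series resistance carrying the load current; its dissipation is I²R_line.
I = P / V = 1450 / 240 = 6.042 A through the cable.
P_line = I² R_line = (6.042)² × 1.29 = 47.09 W

47.1 W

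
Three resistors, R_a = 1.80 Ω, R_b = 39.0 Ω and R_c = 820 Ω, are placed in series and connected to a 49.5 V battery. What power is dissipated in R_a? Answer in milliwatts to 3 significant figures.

5.95 mW

Since the resistors are in series they all carry the loop current I = V/R_total; the power in any one is I²R.
R_total = 1.80 + 39.0 + 820 = 860.8 Ω
I = V / R_total = 49.5 / 860.8 = 0.05750 A
P_R_a = I² × R_a = (0.05750)² × 1.80 = 0.005952 W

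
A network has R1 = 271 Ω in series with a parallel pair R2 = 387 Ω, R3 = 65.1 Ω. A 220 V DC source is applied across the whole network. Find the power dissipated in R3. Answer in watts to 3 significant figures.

21.6 W

Reduce the parallel pair to R_p first; the network is then a simple series string.
R_p = (387×65.1)/(387+65.1) = 55.73 Ω
R_total = 271 + 55.73 = 326.7 Ω
I = V / R_total = 220 / 326.7 = 0.6733 A
Voltage across the parallel pair: V_p = I × R_p = 0.6733 × 55.73 = 37.52 V
R3 is across V_p, so use P = V²/R for that branch.
P_R3 = (37.52)² / 65.1 = 21.63 W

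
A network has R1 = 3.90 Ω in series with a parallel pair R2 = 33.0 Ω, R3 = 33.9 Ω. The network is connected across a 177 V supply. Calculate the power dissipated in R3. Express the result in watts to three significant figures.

608 W

First combine the parallel branches into one equivalent R_p, then R1 + R_p is a series pair.
R_p = (33.0×33.9)/(33.0+33.9) = 16.72 Ω
R_total = 3.90 + 16.72 = 20.62 Ω
I = V / R_total = 177 / 20.62 = 8.583 A
Voltage across the parallel pair: V_p = I × R_p = 8.583 × 16.72 = 143.5 V
R3 is across V_p, so use P = V²/R for that branch.
P_R3 = (143.5)² / 33.9 = 607.7 W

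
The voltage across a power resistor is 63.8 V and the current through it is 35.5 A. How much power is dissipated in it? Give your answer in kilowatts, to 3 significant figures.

2.26 kW

With V and I both given, power follows immediately from P = V I.
P = 63.8 V × 35.50 A = 2265 W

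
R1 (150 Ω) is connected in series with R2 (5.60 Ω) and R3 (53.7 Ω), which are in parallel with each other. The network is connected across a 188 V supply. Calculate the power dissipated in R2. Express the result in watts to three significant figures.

6.75 W

Replace R2 and R3 with their parallel equivalent so the circuit becomes R1 in series with R_p.
R_p = (5.60×53.7)/(5.60+53.7) = 5.071 Ω
R_total = 150 + 5.071 = 155.1 Ω
I = V / R_total = 188 / 155.1 = 1.212 A
Voltage across the parallel pair: V_p = I × R_p = 1.212 × 5.071 = 6.148 V
R2 is across V_p, so use P = V²/R for that branch.
P_R2 = (6.148)² / 5.60 = 6.750 W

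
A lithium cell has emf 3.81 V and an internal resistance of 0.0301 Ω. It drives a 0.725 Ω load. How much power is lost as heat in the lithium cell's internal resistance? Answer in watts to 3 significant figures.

0.766 W

r is in series with the load, so it carries the full circuit current — the loss in it is I²r.
I = ε / (r + R) = 3.81 / (0.0301 + 0.725) = 5.046 A
P_int = I² r = (5.046)² × 0.0301 = 0.7663 W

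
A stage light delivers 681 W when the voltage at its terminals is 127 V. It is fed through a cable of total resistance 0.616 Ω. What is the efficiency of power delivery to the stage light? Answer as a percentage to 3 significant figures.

97.5 %

I = P / V = 681 / 127 = 5.362 A through the cable.
P_line = I² R_line = (5.362)² × 0.616 = 17.71 W
P_source = P_load + P_line = 681.0 + 17.71 = 698.7 W
η = P_load / P_source = 681.0 / 698.7 = 0.9747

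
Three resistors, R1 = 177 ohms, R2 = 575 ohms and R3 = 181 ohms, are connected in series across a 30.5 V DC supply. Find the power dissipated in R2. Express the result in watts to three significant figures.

Since the resistors are in series they all carry the loop current I = V/R_total; the power in any one is I²R.
R_total = 177 + 575 + 181 = 933.0 Ω
I = V / R_total = 30.5 / 933.0 = 0.03269 A
P_R2 = I² × R2 = (0.03269)² × 575 = 0.6145 W

0.614 W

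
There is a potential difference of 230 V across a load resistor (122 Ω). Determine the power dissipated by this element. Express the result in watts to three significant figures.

V and R are stated; P = V²/R avoids computing the current.
P = (230 V)² / 122 Ω = 433.6 W

434 W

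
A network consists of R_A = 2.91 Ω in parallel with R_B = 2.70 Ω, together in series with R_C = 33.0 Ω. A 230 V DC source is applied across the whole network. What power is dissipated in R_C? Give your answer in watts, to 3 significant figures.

1480 W

Collapse the R_A‖R_B pair into one equivalent R_p; then R_p and R_C form a series string.
R_p = (2.91×2.70)/(2.91+2.70) = 1.401 Ω
R_total = R_p + 33.0 = 1.401 + 33.0 = 34.40 Ω
I = V / R_total = 230 / 34.40 = 6.686 A
All the supply current flows through R_C; use P = I²R_C.
P_R_C = (6.686)² × 33.0 = 1475 W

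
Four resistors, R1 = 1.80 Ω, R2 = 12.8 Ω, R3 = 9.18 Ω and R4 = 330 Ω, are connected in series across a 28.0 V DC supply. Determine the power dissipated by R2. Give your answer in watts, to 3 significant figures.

The current is common to all series resistors; compute it, then apply P = I²R for the target.
R_total = 1.80 + 12.8 + 9.18 + 330 = 353.8 Ω
I = V / R_total = 28.0 / 353.8 = 0.07915 A
P_R2 = I² × R2 = (0.07915)² × 12.8 = 0.08018 W

0.0802 W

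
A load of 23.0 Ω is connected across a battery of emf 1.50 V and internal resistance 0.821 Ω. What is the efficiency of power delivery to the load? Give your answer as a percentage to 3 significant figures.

The source delivers εI, of which I²R reaches the load and I²r is lost; since I is common, η = R/(R+r).
η = R / (R + r) = 23.0 / (23.0 + 0.821) = 0.9655

96.6 %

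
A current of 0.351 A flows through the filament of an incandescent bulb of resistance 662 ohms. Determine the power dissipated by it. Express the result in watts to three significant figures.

81.6 W

With I and R stated, P = I²R applies in one step.
P = (0.3510 A)² × 662 Ω = 81.56 W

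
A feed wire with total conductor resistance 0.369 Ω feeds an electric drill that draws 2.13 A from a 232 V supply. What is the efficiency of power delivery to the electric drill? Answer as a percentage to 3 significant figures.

99.7 %

The feed wire carries the full 2.13 A.
P_line = I² R_line = (2.130)² × 0.369 = 1.674 W
P_source = V I = 232 × 2.130 = 494.2 W; P_load = 492.5 W
η = P_load / P_source = 492.5 / 494.2 = 0.9966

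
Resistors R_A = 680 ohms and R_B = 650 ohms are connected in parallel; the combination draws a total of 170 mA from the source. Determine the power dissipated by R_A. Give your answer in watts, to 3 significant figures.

4.69 W

Parallel branches share V, not I — compute V via R_eq, then use V²/R for the target branch.
1/R_eq = 1/680 + 1/650 ⇒ R_eq = 332.3 Ω
V = I_total × R_eq = 0.1700 × 332.3 = 56.50 V
P_R_A = V² / R_A = (56.50)² / 680 = 4.694 W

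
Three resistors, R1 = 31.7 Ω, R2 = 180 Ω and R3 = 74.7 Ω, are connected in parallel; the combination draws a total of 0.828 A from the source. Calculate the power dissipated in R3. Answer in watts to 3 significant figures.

The branches share the same voltage, but only the total current is given — find V from the equivalent resistance first.
1/R_eq = 1/31.7 + 1/180 + 1/74.7 ⇒ R_eq = 19.81 Ω
V = I_total × R_eq = 0.8280 × 19.81 = 16.40 V
P_R3 = V² / R3 = (16.40)² / 74.7 = 3.600 W

3.60 W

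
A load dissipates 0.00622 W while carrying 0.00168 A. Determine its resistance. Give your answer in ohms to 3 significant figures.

2200 Ω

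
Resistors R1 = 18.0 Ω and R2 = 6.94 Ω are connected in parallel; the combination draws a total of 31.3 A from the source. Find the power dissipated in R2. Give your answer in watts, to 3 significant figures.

Parallel branches share V, not I — compute V via R_eq, then use V²/R for the target branch.
1/R_eq = 1/18.0 + 1/6.94 ⇒ R_eq = 5.009 Ω
V = I_total × R_eq = 31.30 × 5.009 = 156.8 V
P_R2 = V² / R2 = (156.8)² / 6.94 = 3542 W

3540 W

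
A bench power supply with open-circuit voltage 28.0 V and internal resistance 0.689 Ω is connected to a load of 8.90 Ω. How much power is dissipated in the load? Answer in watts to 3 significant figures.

Load and internal resistance form a series loop — compute the loop current, then the load power via I²R.
I = ε / (r + R) = 28.0 / (0.689 + 8.90) = 2.920 A
P_load = I² R = (2.920)² × 8.90 = 75.89 W

75.9 W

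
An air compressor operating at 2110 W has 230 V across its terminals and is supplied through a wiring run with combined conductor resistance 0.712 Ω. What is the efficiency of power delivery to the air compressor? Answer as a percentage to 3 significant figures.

97.2 %

I = P / V = 2110 / 230 = 9.174 A through the wiring run.
P_line = I² R_line = (9.174)² × 0.712 = 59.92 W
P_source = P_load + P_line = 2110 + 59.92 = 2170 W
η = P_load / P_source = 2110 / 2170 = 0.9724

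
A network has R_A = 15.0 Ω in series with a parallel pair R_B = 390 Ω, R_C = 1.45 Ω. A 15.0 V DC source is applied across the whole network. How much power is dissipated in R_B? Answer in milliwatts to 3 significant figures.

Reduce the parallel pair to R_p first; the network is then a simple series string.
R_p = (390×1.45)/(390+1.45) = 1.445 Ω
R_total = 15.0 + 1.445 = 16.44 Ω
I = V / R_total = 15.0 / 16.44 = 0.9122 A
Voltage across the parallel pair: V_p = I × R_p = 0.9122 × 1.445 = 1.318 V
With V_p across R_B, its power is V_p²/R_B.
P_R_B = (1.318)² / 390 = 0.004452 W

4.45 mW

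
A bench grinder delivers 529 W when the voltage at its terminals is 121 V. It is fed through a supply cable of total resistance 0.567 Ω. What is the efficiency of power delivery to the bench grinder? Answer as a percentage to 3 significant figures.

98.0 %

I = P / V = 529 / 121 = 4.372 A through the supply cable.
P_line = I² R_line = (4.372)² × 0.567 = 10.84 W
P_source = P_load + P_line = 529.0 + 10.84 = 539.8 W
η = P_load / P_source = 529.0 / 539.8 = 0.9799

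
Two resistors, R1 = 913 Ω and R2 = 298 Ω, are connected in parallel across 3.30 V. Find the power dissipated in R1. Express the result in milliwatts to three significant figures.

R1 sits directly across the source, so P = V²/R with V = 3.30 V.
P_R1 = V² / R1 = (3.30)² / 913 Ω = 0.01193 W

11.9 mW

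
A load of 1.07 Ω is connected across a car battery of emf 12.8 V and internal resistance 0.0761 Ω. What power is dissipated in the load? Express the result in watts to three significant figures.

Load and internal resistance form a series loop — compute the loop current, then the load power via I²R.
I = ε / (r + R) = 12.8 / (0.0761 + 1.07) = 11.17 A
P_load = I² R = (11.17)² × 1.07 = 133.5 W

133 W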